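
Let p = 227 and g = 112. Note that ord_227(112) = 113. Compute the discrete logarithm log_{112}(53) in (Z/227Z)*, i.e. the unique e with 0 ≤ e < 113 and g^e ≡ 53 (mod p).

64

Baby-step giant-step with m = ceil(sqrt(113)) = 11.
Baby table (112^j mod 227 for j=0..10):
  0:1  1:112  2:59  3:25  4:76  5:113  6:171  7:84
  8:101  9:189  10:57
Giant step factor: 112^(-11) ≡ 73 (mod 227).
Scan 53·73^i mod 227 for i = 0, 1, …:
  i=0: 53   i=1: 10   i=2: 49   i=3: 172
  i=4: 71   i=5: 189
Match at i=5, j=9: e = 5·11 + 9 = 64.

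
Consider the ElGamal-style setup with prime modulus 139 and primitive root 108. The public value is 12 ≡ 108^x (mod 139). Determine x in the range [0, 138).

Baby-step giant-step with m = ceil(sqrt(138)) = 12.
Baby table (108^j mod 139 for j=0..11):
  0:1  1:108  2:127  3:94  4:5  5:123  6:79  7:53
  8:25  9:59  10:117  11:126
Giant step factor: 108^(-12) ≡ 129 (mod 139).
Scan 12·129^i mod 139 for i = 0, 1, …:
  i=0: 12   i=1: 19   i=2: 88   i=3: 93
  i=4: 43   i=5: 126
Match at i=5, j=11: x = 5·12 + 11 = 71.

71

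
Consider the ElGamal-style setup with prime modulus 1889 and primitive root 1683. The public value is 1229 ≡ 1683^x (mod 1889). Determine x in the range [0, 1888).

1622

Baby-step giant-step with m = ceil(sqrt(1888)) = 44.
Baby table (1683^j mod 1889 for j=0..43):
  0:1  1:1683  2:878  3:476  4:172  5:459  6:1785  7:645
  8:1249  9:1499  10:1002  11:1378  12:1371  13:924  14:445  15:891
  16:1576  17:252  18:980  19:243  20:945  21:1786  22:439  23:238
  24:86  25:1174  26:1837  27:1267  28:1569  29:1694  30:501  31:689
  32:1630  33:462  34:1167  35:1390  36:788  37:126  38:490  39:1066
  40:1417  41:893  42:1164  43:119
Giant step factor: 1683^(-44) ≡ 1274 (mod 1889).
Scan 1229·1274^i mod 1889 for i = 0, 1, …:
  i=0: 1229   i=1: 1654   i=2: 961   i=3: 242
  i=4: 401   i=5: 844   i=6: 415   i=7: 1679
  i=8: 698   i=9: 1422     …   i=35: 291
  i=36: 490
Match at i=36, j=38: x = 36·44 + 38 = 1622.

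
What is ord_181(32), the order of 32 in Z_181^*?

36

The order of 32 must divide p − 1 = 180 = 2^2 · 3^2 · 5.
Divisors: 1, 2, 3, 4, 5, 6, 9, 10, 12, 15, 18, 20, 30, 36, 45, 60, 90, 180.
Check each in increasing order: 32^1 ≡ 32;  32^2 ≡ 119;  32^3 ≡ 7;  32^4 ≡ 43;  32^5 ≡ 109;  32^6 ≡ 49;  32^9 ≡ 162;  32^10 ≡ 116;  32^12 ≡ 48;  32^15 ≡ 155;  32^18 ≡ 180;  32^20 ≡ 62;  32^30 ≡ 133;  32^36 ≡ 1.
Smallest exponent giving 1 is 36.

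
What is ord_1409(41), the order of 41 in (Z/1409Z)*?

The order of 41 must divide p − 1 = 1408 = 2^7 · 11.
Divisors: 1, 2, 4, 8, 11, 16, 22, 32, 44, 64, 88, 128, 176, 352, 704, 1408.
Check each in increasing order: 41^1 ≡ 41;  41^2 ≡ 272;  41^4 ≡ 716;  41^8 ≡ 1189;  41^11 ≡ 1038;  41^16 ≡ 494;  41^22 ≡ 968;  41^32 ≡ 279;  41^44 ≡ 39;  41^64 ≡ 346;  41^88 ≡ 112;  41^128 ≡ 1360;  41^176 ≡ 1272;  41^352 ≡ 452;  41^704 ≡ 1408;  41^1408 ≡ 1.
Smallest exponent giving 1 is 1408.

1408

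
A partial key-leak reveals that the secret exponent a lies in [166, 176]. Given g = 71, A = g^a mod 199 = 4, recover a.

Compute 71^166 mod 199 = 36, then multiply by 71 repeatedly:
  71^166=36  71^167=168  71^168=187  71^169=143  71^170=4
Found 4 at exponent 170.

170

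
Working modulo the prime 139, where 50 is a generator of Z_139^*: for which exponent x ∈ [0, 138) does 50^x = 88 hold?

Baby-step giant-step with m = ceil(sqrt(138)) = 12.
Baby table (50^j mod 139 for j=0..11):
  0:1  1:50  2:137  3:39  4:4  5:61  6:131  7:17
  8:16  9:105  10:107  11:68
Giant step factor: 50^(-12) ≡ 63 (mod 139).
Scan 88·63^i mod 139 for i = 0, 1, …:
  i=0: 88   i=1: 123   i=2: 104   i=3: 19
  i=4: 85   i=5: 73   i=6: 12   i=7: 61
Match at i=7, j=5: x = 7·12 + 5 = 89.

89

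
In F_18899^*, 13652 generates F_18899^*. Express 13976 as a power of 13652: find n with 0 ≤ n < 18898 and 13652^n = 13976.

Baby-step giant-step with m = ceil(sqrt(18898)) = 138.
Baby table (13652^j mod 18899 for j=0..137):
  0:1  1:13652  2:14065  3:1540  4:8392  5:1846  6:9225  7:15663
  8:7990  9:13351  10:5896  11:1351  12:17327  13:8320  14:1650  15:17091
  16:18177  17:8534  18:12732  19:3161  20:7555  21:9017  22:10897  23:11815
  24:14314  25:17967  26:14262  27:7326  28:1044  29:2842  30:18236  31:1345
  32:11011  33:18425  34:11309  35:4537  36:7101  37:9881  38:13249  39:11918
  40:3045  41:11439  42:2791  43:2348  44:2192  45:8067  46:6211  47:11658
  48:6537  49:2046  50:18169  51:12712  52:13606  53:9740  54:16015  55:13148
  56:12693  57:18804  58:7091  59:5654  60:4892  61:15417  62:13620  63:11878
  64:5036  65:15809  66:16787  67:6850  68:3948  69:17047  70:3358  71:13341
  72:1669  73:11893  74:1927  75:18895  76:2089  77:437  78:12739  79:4230
  80:11515  81:898  82:12944  83:5838  84:3293  85:14214  86:13495  87:6288
  88:4518  89:12299  90:7232  91:2888  92:3662  93:5769  94:6255  95:7578
  96:1730  97:13109  98:9437  99:18340  100:3728  101:18548  102:8494  103:14723
  104:7531  105:2652  106:13519  107:12653  108:1896  109:11461  110:751  111:9394
  112:17173  113:3701  114:9025  115:6719  116:10941  117:7735  118:9507  119:10131
  120:5530  121:12954  122:10065  123:11650  124:10715  125:2920  126:5849  127:2273
  128:17737  129:11536  130:4105  131:5925  132:380  133:9434  134:15182  135:18230
  136:13928  137:2217
Giant step factor: 13652^(-138) ≡ 14076 (mod 18899).
Scan 13976·14076^i mod 18899 for i = 0, 1, …:
  i=0: 13976   i=1: 6485   i=2: 690   i=3: 17253
  i=4: 1078   i=5: 16930   i=6: 9189   i=7: 18507
  i=8: 716   i=9: 5249     …   i=66: 12646
  i=67: 14314
Match at i=67, j=24: n = 67·138 + 24 = 9270.

9270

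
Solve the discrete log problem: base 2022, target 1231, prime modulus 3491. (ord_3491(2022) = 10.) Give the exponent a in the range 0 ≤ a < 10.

4

Successive powers of 2022 modulo 3491:
  2022^0=1  2022^1=2022  2022^2=523  2022^3=3224  2022^4=1231
So 2022^4 ≡ 1231 (mod 3491), giving a = 4.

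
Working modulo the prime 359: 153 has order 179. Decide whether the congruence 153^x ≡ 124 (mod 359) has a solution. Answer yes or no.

no

124 ∈ ⟨153⟩ iff 124^179 ≡ 1 (mod 359), since |⟨153⟩| = 179.
124^179 mod 359 = 358.
Since 358 ≠ 1, 124 does not lie in the subgroup.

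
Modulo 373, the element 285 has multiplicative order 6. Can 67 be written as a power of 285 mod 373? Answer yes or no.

no

⟨285⟩ has order 6; its elements mod 373 are {1, 88, 89, 284, 285, 372}.
67 is not in this set.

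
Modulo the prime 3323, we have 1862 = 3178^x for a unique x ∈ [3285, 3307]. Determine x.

Compute 3178^3285 mod 3323 = 186, then multiply by 3178 repeatedly:
  3178^3285=186  3178^3286=2937  3178^3287=2802  3178^3288=2439  3178^3289=1906
  3178^3290=2762  3178^3291=1593  3178^3292=1625  3178^3293=308  3178^3294=1862
Found 1862 at exponent 3294.

3294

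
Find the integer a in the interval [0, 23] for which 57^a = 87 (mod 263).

Compute 57^0 mod 263 = 1, then multiply by 57 repeatedly:
  57^0=1  57^1=57  57^2=93  57^3=41  57^4=233
  57^5=131  57^6=103  57^7=85  57^8=111  57^9=15
  57^10=66  57^11=80  57^12=89  57^13=76  57^14=124
  57^15=230  57^16=223  57^17=87
Found 87 at exponent 17.

17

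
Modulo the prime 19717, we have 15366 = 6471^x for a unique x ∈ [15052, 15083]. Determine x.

Compute 6471^15052 mod 19717 = 13527, then multiply by 6471 repeatedly:
  6471^15052=13527  6471^15053=9454  6471^15054=14700  6471^15055=8892  6471^15056=5926
  6471^15057=17298  6471^15058=1949  6471^15059=12816  6471^15060=2634  6471^15061=9126
  6471^15062=1931  6471^15063=14640  6471^15064=14972  6471^15065=14191  6471^15066=7892
  6471^15067=2102  6471^15068=17029  6471^15069=16063  6471^15070=15366
Found 15366 at exponent 15070.

15070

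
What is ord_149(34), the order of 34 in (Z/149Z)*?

148

The order of 34 must divide p − 1 = 148 = 2^2 · 37.
Divisors: 1, 2, 4, 37, 74, 148.
Check each in increasing order: 34^1 ≡ 34;  34^2 ≡ 113;  34^4 ≡ 104;  34^37 ≡ 105;  34^74 ≡ 148;  34^148 ≡ 1.
Smallest exponent giving 1 is 148.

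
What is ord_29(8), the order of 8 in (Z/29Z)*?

The order of 8 must divide p − 1 = 28 = 2^2 · 7.
Divisors: 1, 2, 4, 7, 14, 28.
Check each in increasing order: 8^1 ≡ 8;  8^2 ≡ 6;  8^4 ≡ 7;  8^7 ≡ 17;  8^14 ≡ 28;  8^28 ≡ 1.
Smallest exponent giving 1 is 28.

28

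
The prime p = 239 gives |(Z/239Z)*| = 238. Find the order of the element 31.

The order of 31 must divide p − 1 = 238 = 2 · 7 · 17.
Divisors: 1, 2, 7, 14, 17, 34, 119, 238.
Check each in increasing order: 31^1 ≡ 31;  31^2 ≡ 5;  31^7 ≡ 51;  31^14 ≡ 211;  31^17 ≡ 201;  31^34 ≡ 10;  31^119 ≡ 1.
Smallest exponent giving 1 is 119.

119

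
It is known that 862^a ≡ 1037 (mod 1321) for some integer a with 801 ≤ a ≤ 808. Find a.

802

Compute 862^801 mod 1321 = 487, then multiply by 862 repeatedly:
  862^801=487  862^802=1037
Found 1037 at exponent 802.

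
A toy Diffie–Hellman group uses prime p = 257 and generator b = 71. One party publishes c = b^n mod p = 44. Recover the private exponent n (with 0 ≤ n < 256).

Baby-step giant-step with m = ceil(sqrt(256)) = 16.
Baby table (71^j mod 257 for j=0..15):
  0:1  1:71  2:158  3:167  4:35  5:172  6:133  7:191
  8:197  9:109  10:29  11:3  12:213  13:217  14:244  15:105
Giant step factor: 71^(-16) ≡ 129 (mod 257).
Scan 44·129^i mod 257 for i = 0, 1, …:
  i=0: 44   i=1: 22   i=2: 11   i=3: 134
  i=4: 67   i=5: 162   i=6: 81   i=7: 169
  i=8: 213
Match at i=8, j=12: n = 8·16 + 12 = 140.

140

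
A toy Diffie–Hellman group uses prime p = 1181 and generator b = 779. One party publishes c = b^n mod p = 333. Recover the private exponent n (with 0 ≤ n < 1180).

Baby-step giant-step with m = ceil(sqrt(1180)) = 35.
Baby table (779^j mod 1181 for j=0..34):
  0:1  1:779  2:988  3:821  4:638  5:982  6:871  7:615
  8:780  9:586  10:628  11:278  12:439  13:672  14:305  15:214
  16:185  17:33  18:906  19:717  20:1111  21:977  22:519  23:399
  24:218  25:939  26:442  27:647  28:907  29:315  30:918  31:617
  32:1157  33:200  34:1089
Giant step factor: 779^(-35) ≡ 19 (mod 1181).
Scan 333·19^i mod 1181 for i = 0, 1, …:
  i=0: 333   i=1: 422   i=2: 932   i=3: 1174
  i=4: 1048   i=5: 1016   i=6: 408   i=7: 666
  i=8: 844   i=9: 683     …   i=15: 507
  i=16: 185
Match at i=16, j=16: n = 16·35 + 16 = 576.

576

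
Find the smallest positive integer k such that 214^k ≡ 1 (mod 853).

213

The order of 214 must divide p − 1 = 852 = 2^2 · 3 · 71.
Divisors: 1, 2, 3, 4, 6, 12, 71, 142, 213, 284, 426, 852.
Check each in increasing order: 214^1 ≡ 214;  214^2 ≡ 587;  214^3 ≡ 227;  214^4 ≡ 810;  214^6 ≡ 349;  214^12 ≡ 675;  214^71 ≡ 632;  214^142 ≡ 220;  214^213 ≡ 1.
Smallest exponent giving 1 is 213.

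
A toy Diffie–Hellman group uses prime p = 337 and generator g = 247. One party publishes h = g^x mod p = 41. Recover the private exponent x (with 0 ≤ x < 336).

Baby-step giant-step with m = ceil(sqrt(336)) = 19.
Baby table (247^j mod 337 for j=0..18):
  0:1  1:247  2:12  3:268  4:144  5:183  6:43  7:174
  8:179  9:66  10:126  11:118  12:164  13:68  14:283  15:142
  16:26  17:19  18:312
Giant step factor: 247^(-19) ≡ 34 (mod 337).
Scan 41·34^i mod 337 for i = 0, 1, …:
  i=0: 41   i=1: 46   i=2: 216   i=3: 267
  i=4: 316   i=5: 297   i=6: 325   i=7: 266
  i=8: 282   i=9: 152     …   i=13: 29
  i=14: 312
Match at i=14, j=18: x = 14·19 + 18 = 284.

284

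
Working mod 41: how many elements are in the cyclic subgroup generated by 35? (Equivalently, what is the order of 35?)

40

The order of 35 must divide p − 1 = 40 = 2^3 · 5.
Divisors: 1, 2, 4, 5, 8, 10, 20, 40.
Check each in increasing order: 35^1 ≡ 35;  35^2 ≡ 36;  35^4 ≡ 25;  35^5 ≡ 14;  35^8 ≡ 10;  35^10 ≡ 32;  35^20 ≡ 40;  35^40 ≡ 1.
Smallest exponent giving 1 is 40.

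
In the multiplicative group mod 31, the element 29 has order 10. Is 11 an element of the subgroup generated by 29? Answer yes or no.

no

11 ∈ ⟨29⟩ iff 11^10 ≡ 1 (mod 31), since |⟨29⟩| = 10.
11^10 mod 31 = 5.
Since 5 ≠ 1, 11 does not lie in the subgroup.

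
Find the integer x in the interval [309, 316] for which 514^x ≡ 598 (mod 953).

Compute 514^309 mod 953 = 87, then multiply by 514 repeatedly:
  514^309=87  514^310=880  514^311=598
Found 598 at exponent 311.

311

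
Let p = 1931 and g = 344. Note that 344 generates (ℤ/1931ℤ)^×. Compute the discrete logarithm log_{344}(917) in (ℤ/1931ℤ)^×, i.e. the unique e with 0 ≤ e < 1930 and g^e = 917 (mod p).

822

Baby-step giant-step with m = ceil(sqrt(1930)) = 44.
Baby table (344^j mod 1931 for j=0..43):
  0:1  1:344  2:545  3:173  4:1582  5:1597  6:964  7:1415
  8:148  9:706  10:1489  11:501  12:485  13:774  14:1709  15:872
  16:663  17:214  18:238  19:770  20:333  21:623  22:1902  23:1610
  24:1574  25:776  26:466  27:31  28:1009  29:1447  30:1501  31:767
  32:1232  33:919  34:1383  35:726  36:645  37:1746  38:83  39:1518
  40:822  41:842  42:1929  43:1243
Giant step factor: 344^(-44) ≡ 1171 (mod 1931).
Scan 917·1171^i mod 1931 for i = 0, 1, …:
  i=0: 917   i=1: 171   i=2: 1348   i=3: 881
  i=4: 497   i=5: 756   i=6: 878   i=7: 846
  i=8: 63   i=9: 395     …   i=17: 1398
  i=18: 1501
Match at i=18, j=30: e = 18·44 + 30 = 822.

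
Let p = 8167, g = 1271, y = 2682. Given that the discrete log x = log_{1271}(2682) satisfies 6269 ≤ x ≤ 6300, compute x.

6280

Compute 1271^6269 mod 8167 = 5624, then multiply by 1271 repeatedly:
  1271^6269=5624  1271^6270=1979  1271^6271=8040  1271^6272=1923  1271^6273=2200
  1271^6274=3086  1271^6275=2146  1271^6276=7955  1271^6277=59  1271^6278=1486
  1271^6279=2129  1271^6280=2682
Found 2682 at exponent 6280.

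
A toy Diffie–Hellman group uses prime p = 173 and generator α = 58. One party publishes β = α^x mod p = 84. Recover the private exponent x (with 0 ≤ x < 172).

40

Baby-step giant-step with m = ceil(sqrt(172)) = 14.
Baby table (58^j mod 173 for j=0..13):
  0:1  1:58  2:77  3:141  4:47  5:131  6:159  7:53
  8:133  9:102  10:34  11:69  12:23  13:123
Giant step factor: 58^(-14) ≡ 38 (mod 173).
Scan 84·38^i mod 173 for i = 0, 1, …:
  i=0: 84   i=1: 78   i=2: 23
Match at i=2, j=12: x = 2·14 + 12 = 40.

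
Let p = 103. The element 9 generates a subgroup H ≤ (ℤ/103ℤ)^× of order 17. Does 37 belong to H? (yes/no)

⟨9⟩ has order 17; its elements mod 103 are {1, 8, 9, 13, 14, 23, 30, 34, 61, 64, 66, 72, 76, 79, 81, 93, 100}.
37 is not in this set.

no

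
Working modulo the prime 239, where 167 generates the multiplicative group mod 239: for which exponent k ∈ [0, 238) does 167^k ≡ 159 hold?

Baby-step giant-step with m = ceil(sqrt(238)) = 16.
Baby table (167^j mod 239 for j=0..15):
  0:1  1:167  2:165  3:70  4:218  5:78  6:120  7:203
  8:202  9:35  10:109  11:39  12:60  13:221  14:101  15:137
Giant step factor: 167^(-16) ≡ 125 (mod 239).
Scan 159·125^i mod 239 for i = 0, 1, …:
  i=0: 159   i=1: 38   i=2: 209   i=3: 74
  i=4: 168   i=5: 207   i=6: 63   i=7: 227
  i=8: 173   i=9: 115   i=10: 35
Match at i=10, j=9: k = 10·16 + 9 = 169.

169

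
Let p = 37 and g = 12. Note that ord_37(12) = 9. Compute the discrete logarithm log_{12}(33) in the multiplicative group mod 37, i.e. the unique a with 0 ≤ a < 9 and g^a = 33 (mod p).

2

Successive powers of 12 modulo 37:
  12^0=1  12^1=12  12^2=33
So 12^2 ≡ 33 (mod 37), giving a = 2.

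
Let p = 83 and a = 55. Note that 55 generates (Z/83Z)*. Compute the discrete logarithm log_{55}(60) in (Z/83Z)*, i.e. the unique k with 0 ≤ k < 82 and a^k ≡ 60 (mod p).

Baby-step giant-step with m = ceil(sqrt(82)) = 10.
Baby table (55^j mod 83 for j=0..9):
  0:1  1:55  2:37  3:43  4:41  5:14  6:23  7:20
  8:21  9:76
Giant step factor: 55^(-10) ≡ 36 (mod 83).
Scan 60·36^i mod 83 for i = 0, 1, …:
  i=0: 60   i=1: 2   i=2: 72   i=3: 19
  i=4: 20
Match at i=4, j=7: k = 4·10 + 7 = 47.

47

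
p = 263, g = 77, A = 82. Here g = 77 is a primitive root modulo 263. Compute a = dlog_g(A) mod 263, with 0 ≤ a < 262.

Baby-step giant-step with m = ceil(sqrt(262)) = 17.
Baby table (77^j mod 263 for j=0..16):
  0:1  1:77  2:143  3:228  4:198  5:255  6:173  7:171
  8:17  9:257  10:64  11:194  12:210  13:127  14:48  15:14
  16:26
Giant step factor: 77^(-17) ≡ 214 (mod 263).
Scan 82·214^i mod 263 for i = 0, 1, …:
  i=0: 82   i=1: 190   i=2: 158   i=3: 148
  i=4: 112   i=5: 35   i=6: 126   i=7: 138
  i=8: 76   i=9: 221   i=10: 217   i=11: 150
  i=12: 14
Match at i=12, j=15: a = 12·17 + 15 = 219.

219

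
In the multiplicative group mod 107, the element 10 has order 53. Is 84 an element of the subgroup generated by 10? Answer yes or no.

no

84 ∈ ⟨10⟩ iff 84^53 ≡ 1 (mod 107), since |⟨10⟩| = 53.
84^53 mod 107 = 106.
Since 106 ≠ 1, 84 does not lie in the subgroup.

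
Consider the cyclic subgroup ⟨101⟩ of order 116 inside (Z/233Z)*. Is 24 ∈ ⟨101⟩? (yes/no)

no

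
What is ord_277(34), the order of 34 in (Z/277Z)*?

138

The order of 34 must divide p − 1 = 276 = 2^2 · 3 · 23.
Divisors: 1, 2, 3, 4, 6, 12, 23, 46, 69, 92, 138, 276.
Check each in increasing order: 34^1 ≡ 34;  34^2 ≡ 48;  34^3 ≡ 247;  34^4 ≡ 88;  34^6 ≡ 69;  34^12 ≡ 52;  34^23 ≡ 161;  34^46 ≡ 160;  34^69 ≡ 276;  34^92 ≡ 116;  34^138 ≡ 1.
Smallest exponent giving 1 is 138.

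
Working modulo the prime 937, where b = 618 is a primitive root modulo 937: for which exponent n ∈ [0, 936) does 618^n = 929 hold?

660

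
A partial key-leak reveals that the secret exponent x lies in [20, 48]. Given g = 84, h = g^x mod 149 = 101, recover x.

Compute 84^20 mod 149 = 129, then multiply by 84 repeatedly:
  84^20=129  84^21=108  84^22=132  84^23=62  84^24=142
  84^25=8  84^26=76  84^27=126  84^28=5  84^29=122
  84^30=116  84^31=59  84^32=39  84^33=147  84^34=130
  84^35=43  84^36=36  84^37=44  84^38=120  84^39=97
  84^40=102  84^41=75  84^42=42  84^43=101
Found 101 at exponent 43.

43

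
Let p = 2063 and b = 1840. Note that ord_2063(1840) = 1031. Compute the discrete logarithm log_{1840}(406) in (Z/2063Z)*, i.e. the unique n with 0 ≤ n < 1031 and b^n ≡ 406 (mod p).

Baby-step giant-step with m = ceil(sqrt(1031)) = 33.
Baby table (1840^j mod 2063 for j=0..32):
  0:1  1:1840  2:217  3:1121  4:1703  5:1886  6:274  7:788
  8:1694  9:1830  10:384  11:1014  12:808  13:1360  14:2044  15:111
  16:3  17:1394  18:651  19:1300  20:983  21:1532  22:822  23:301
  24:956  25:1364  26:1152  27:979  28:361  29:2017  30:2006  31:333
  32:9
Giant step factor: 1840^(-33) ≡ 921 (mod 2063).
Scan 406·921^i mod 2063 for i = 0, 1, …:
  i=0: 406   i=1: 523   i=2: 1004   i=3: 460
  i=4: 745   i=5: 1229   i=6: 1385   i=7: 651
Match at i=7, j=18: n = 7·33 + 18 = 249.

249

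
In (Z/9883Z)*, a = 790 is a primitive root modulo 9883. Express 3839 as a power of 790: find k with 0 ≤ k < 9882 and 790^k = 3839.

Baby-step giant-step with m = ceil(sqrt(9882)) = 100.
Baby table (790^j mod 9883 for j=0..99):
  0:1  1:790  2:1471  3:5779  4:9347  5:1529  6:2184  7:5718
  8:689  9:745  10:5453  11:8765  12:6250  13:5883  14:2560  15:6268
  16:337  17:9272  18:1577  19:572  20:7145  21:1357  22:4666  23:9664
  24:4884  25:3990  26:9306  27:8671  28:1171  29:5971  30:2899  31:7237
  32:4856  33:1636  34:7650  35:4987  36:6296  37:2691  38:1045  39:5261
  40:5330  41:542  42:3211  43:6642  44:9190  45:5978  46:8429  47:7651
  48:5777  49:7767  50:8470  51:509  52:6790  53:7514  54:6260  55:3900
  56:7387  57:4760  58:4860  59:4796  60:3651  61:8337  62:4152  63:8807
  64:9781  65:8367  66:8086  67:3522  68:5257  69:2170  70:4541  71:9744
  72:8786  73:3074  74:7125  75:5323  76:4895  77:2797  78:5721  79:3059
  80:5158  81:3024  82:7157  83:954  84:2552  85:9831  86:8335  87:2572
  88:5865  89:8106  90:9439  91:5028  92:9037  93:3704  94:792  95:3051
  96:8721  97:1139  98:457  99:5242
Giant step factor: 790^(-100) ≡ 4479 (mod 9883).
Scan 3839·4479^i mod 9883 for i = 0, 1, …:
  i=0: 3839   i=1: 8344   i=2: 5153   i=3: 3482
  i=4: 504   i=5: 4092   i=6: 4986   i=7: 6597
  i=8: 7676   i=9: 7730     …   i=91: 1393
  i=92: 3074
Match at i=92, j=73: k = 92·100 + 73 = 9273.

9273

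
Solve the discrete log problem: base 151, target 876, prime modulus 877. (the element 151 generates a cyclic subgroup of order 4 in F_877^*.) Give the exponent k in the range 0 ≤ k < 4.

Successive powers of 151 modulo 877:
  151^0=1  151^1=151  151^2=876
So 151^2 ≡ 876 (mod 877), giving k = 2.

2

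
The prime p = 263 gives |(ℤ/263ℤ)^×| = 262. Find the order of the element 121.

The order of 121 must divide p − 1 = 262 = 2 · 131.
Divisors: 1, 2, 131, 262.
Check each in increasing order: 121^1 ≡ 121;  121^2 ≡ 176;  121^131 ≡ 1.
Smallest exponent giving 1 is 131.

131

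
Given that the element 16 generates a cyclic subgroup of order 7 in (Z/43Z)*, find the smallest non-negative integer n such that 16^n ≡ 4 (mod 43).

4

Successive powers of 16 modulo 43:
  16^0=1  16^1=16  16^2=41  16^3=11  16^4=4
So 16^4 ≡ 4 (mod 43), giving n = 4.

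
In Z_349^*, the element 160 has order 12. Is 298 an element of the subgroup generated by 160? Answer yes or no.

no

298 ∈ ⟨160⟩ iff 298^12 ≡ 1 (mod 349), since |⟨160⟩| = 12.
298^12 mod 349 = 67.
Since 67 ≠ 1, 298 does not lie in the subgroup.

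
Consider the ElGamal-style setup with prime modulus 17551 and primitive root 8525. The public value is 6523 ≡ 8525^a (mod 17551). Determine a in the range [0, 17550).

8527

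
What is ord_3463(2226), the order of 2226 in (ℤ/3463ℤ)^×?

1731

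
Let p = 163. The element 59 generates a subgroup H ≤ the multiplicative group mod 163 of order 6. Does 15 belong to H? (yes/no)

no

15 ∈ ⟨59⟩ iff 15^6 ≡ 1 (mod 163), since |⟨59⟩| = 6.
15^6 mod 163 = 22.
Since 22 ≠ 1, 15 does not lie in the subgroup.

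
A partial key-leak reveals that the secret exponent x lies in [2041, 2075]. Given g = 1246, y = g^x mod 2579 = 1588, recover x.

Compute 1246^2041 mod 2579 = 1823, then multiply by 1246 repeatedly:
  1246^2041=1823  1246^2042=1938  1246^2043=804  1246^2044=1132  1246^2045=2338
  1246^2046=1457  1246^2047=2385  1246^2048=702  1246^2049=411  1246^2050=1464
  1246^2051=791  1246^2052=408  1246^2053=305  1246^2054=917  1246^2055=85
  1246^2056=171  1246^2057=1588
Found 1588 at exponent 2057.

2057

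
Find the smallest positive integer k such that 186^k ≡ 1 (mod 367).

The order of 186 must divide p − 1 = 366 = 2 · 3 · 61.
Divisors: 1, 2, 3, 6, 61, 122, 183, 366.
Check each in increasing order: 186^1 ≡ 186;  186^2 ≡ 98;  186^3 ≡ 245;  186^6 ≡ 204;  186^61 ≡ 84;  186^122 ≡ 83;  186^183 ≡ 366;  186^366 ≡ 1.
Smallest exponent giving 1 is 366.

366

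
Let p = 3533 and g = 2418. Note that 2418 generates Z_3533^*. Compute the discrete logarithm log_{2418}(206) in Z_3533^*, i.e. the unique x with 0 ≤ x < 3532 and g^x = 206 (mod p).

82

Baby-step giant-step with m = ceil(sqrt(3532)) = 60.
Baby table (2418^j mod 3533 for j=0..59):
  0:1  1:2418  2:3142  3:1406  4:962  5:1402  6:1889  7:2966
  8:3331  9:2651  10:1256  11:2161  12:3524  13:2969  14:3519  15:1478
  16:1941  17:1514  18:664  19:1570  20:1818  21:872  22:2828  23:1749
  24:81  25:1543  26:126  27:830  28:196  29:506  30:1090  31:2
  32:1303  33:2751  34:2812  35:1924  36:2804  37:245  38:2399  39:3129
  40:1769  41:2512  42:789  43:3515  44:2405  45:3505  46:2956  47:349
  48:3028  49:1328  50:3140  51:103  52:1744  53:2123  54:3498  55:162
  56:3086  57:252  58:1660  59:392
Giant step factor: 2418^(-60) ≡ 2552 (mod 3533).
Scan 206·2552^i mod 3533 for i = 0, 1, …:
  i=0: 206   i=1: 2828
Match at i=1, j=22: x = 1·60 + 22 = 82.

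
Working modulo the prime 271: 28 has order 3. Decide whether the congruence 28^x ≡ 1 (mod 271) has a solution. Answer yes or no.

yes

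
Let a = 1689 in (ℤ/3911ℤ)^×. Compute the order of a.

The order of 1689 must divide p − 1 = 3910 = 2 · 5 · 17 · 23.
Divisors: 1, 2, 5, 10, 17, 23, 34, 46, 85, 115, 170, 230, 391, 782, 1955, 3910.
Check each in increasing order: 1689^1 ≡ 1689;  1689^2 ≡ 1602;  1689^5 ≡ 1192;  1689^10 ≡ 1171;  1689^17 ≡ 792;  1689^23 ≡ 1574;  1689^34 ≡ 1504;  1689^46 ≡ 1813;  1689^85 ≡ 991;  1689^115 ≡ 3301;  1689^170 ≡ 420;  1689^230 ≡ 555;  1689^391 ≡ 1190;  1689^782 ≡ 318;  1689^1955 ≡ 1.
Smallest exponent giving 1 is 1955.

1955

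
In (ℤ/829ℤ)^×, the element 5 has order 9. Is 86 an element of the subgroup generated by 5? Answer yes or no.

86 ∈ ⟨5⟩ iff 86^9 ≡ 1 (mod 829), since |⟨5⟩| = 9.
86^9 mod 829 = 773.
Since 773 ≠ 1, 86 does not lie in the subgroup.

no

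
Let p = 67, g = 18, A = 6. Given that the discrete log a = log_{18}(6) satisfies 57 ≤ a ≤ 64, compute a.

64

Compute 18^57 mod 67 = 5, then multiply by 18 repeatedly:
  18^57=5  18^58=23  18^59=12  18^60=15  18^61=2
  18^62=36  18^63=45  18^64=6
Found 6 at exponent 64.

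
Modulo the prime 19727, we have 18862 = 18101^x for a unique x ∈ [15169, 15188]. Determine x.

Compute 18101^15169 mod 19727 = 14671, then multiply by 18101 repeatedly:
  18101^15169=14671  18101^15170=14624  18101^15171=12138  18101^15172=10339  18101^15173=15917
  18101^15174=782  18101^15175=10723  18101^15176=3070  18101^15177=18838  18101^15178=5443
  18101^15179=7105  18101^15180=7292  18101^15181=18862
Found 18862 at exponent 15181.

15181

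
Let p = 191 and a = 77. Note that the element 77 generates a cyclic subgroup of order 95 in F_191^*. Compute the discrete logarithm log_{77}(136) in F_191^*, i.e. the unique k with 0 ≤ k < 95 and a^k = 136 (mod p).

15

Successive powers of 77 modulo 191:
  77^0=1  77^1=77  77^2=8  77^3=43  77^4=64  77^5=153
  77^6=130  77^7=78  77^8=85  77^9=51  77^10=107  77^11=26
  77^12=92  77^13=17  77^14=163  77^15=136
So 77^15 ≡ 136 (mod 191), giving k = 15.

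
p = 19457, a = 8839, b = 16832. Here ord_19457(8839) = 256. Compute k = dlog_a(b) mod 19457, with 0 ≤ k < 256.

Baby-step giant-step with m = ceil(sqrt(256)) = 16.
Baby table (8839^j mod 19457 for j=0..15):
  0:1  1:8839  2:8066  3:4926  4:15605  5:1922  6:2597  7:15080
  8:11670  9:9573  10:16711  11:10442  12:12287  13:15276  14:12441  15:14492
Giant step factor: 8839^(-16) ≡ 15398 (mod 19457).
Scan 16832·15398^i mod 19457 for i = 0, 1, …:
  i=0: 16832   i=1: 11896   i=2: 6410   i=3: 15276
Match at i=3, j=13: k = 3·16 + 13 = 61.

61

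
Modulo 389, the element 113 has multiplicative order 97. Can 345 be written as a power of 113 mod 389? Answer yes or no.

yes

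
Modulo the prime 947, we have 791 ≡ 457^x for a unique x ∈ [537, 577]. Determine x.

Compute 457^537 mod 947 = 634, then multiply by 457 repeatedly:
  457^537=634  457^538=903  457^539=726  457^540=332  457^541=204
  457^542=422  457^543=613  457^544=776  457^545=454  457^546=85
  457^547=18  457^548=650  457^549=639  457^550=347  457^551=430
  457^552=481  457^553=113  457^554=503  457^555=697  457^556=337
  457^557=595  457^558=126  457^559=762  457^560=685  457^561=535
  457^562=169  457^563=526  457^564=791
Found 791 at exponent 564.

564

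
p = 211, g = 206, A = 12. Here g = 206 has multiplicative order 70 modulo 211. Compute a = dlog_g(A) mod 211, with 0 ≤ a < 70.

Baby-step giant-step with m = ceil(sqrt(70)) = 9.
Baby table (206^j mod 211 for j=0..8):
  0:1  1:206  2:25  3:86  4:203  5:40  6:11  7:156
  8:64
Giant step factor: 206^(-9) ≡ 60 (mod 211).
Scan 12·60^i mod 211 for i = 0, 1, …:
  i=0: 12   i=1: 87   i=2: 156
Match at i=2, j=7: a = 2·9 + 7 = 25.

25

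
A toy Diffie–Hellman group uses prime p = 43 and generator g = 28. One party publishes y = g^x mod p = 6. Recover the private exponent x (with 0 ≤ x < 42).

Baby-step giant-step with m = ceil(sqrt(42)) = 7.
Baby table (28^j mod 43 for j=0..6):
  0:1  1:28  2:10  3:22  4:14  5:5  6:11
Giant step factor: 28^(-7) ≡ 37 (mod 43).
Scan 6·37^i mod 43 for i = 0, 1, …:
  i=0: 6   i=1: 7   i=2: 1
Match at i=2, j=0: x = 2·7 + 0 = 14.

14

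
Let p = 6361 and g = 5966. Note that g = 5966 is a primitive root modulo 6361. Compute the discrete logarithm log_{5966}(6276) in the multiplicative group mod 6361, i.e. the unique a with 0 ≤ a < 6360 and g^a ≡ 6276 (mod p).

3831

Baby-step giant-step with m = ceil(sqrt(6360)) = 80.
Baby table (5966^j mod 6361 for j=0..79):
  0:1  1:5966  2:3361  3:1854  4:5546  5:3875  6:2376  7:2908
  8:2681  9:3292  10:3665  11:2633  12:3169  13:1362  14:2695  15:4123
  16:6192  17:3145  18:4481  19:4724  20:4154  21:308  22:5560  23:4706
  24:4903  25:3420  26:3993  27:293  28:5124  29:5179  30:2537  31:2923
  32:3117  33:2819  34:6031  35:3130  36:4045  37:5197  38:1788  39:6172
  40:4684  41:871  42:5810  43:1371  44:5501  45:2567  46:3795  47:2171
  48:1190  49:664  50:4882  51:5354  52:3383  53:5886  54:3156  55:136
  56:3529  57:5465  58:4065  59:3658  60:5398  61:5086  62:1106  63:2039
  64:2442  65:2282  66:1872  67:4797  68:763  69:3943  70:960  71:2460
  72:1533  73:5121  74:3  75:5176  76:3722  77:5562  78:3916  79:5264
Giant step factor: 5966^(-80) ≡ 5739 (mod 6361).
Scan 6276·5739^i mod 6361 for i = 0, 1, …:
  i=0: 6276   i=1: 1982   i=2: 1230   i=3: 4621
  i=4: 910   i=5: 109   i=6: 2173   i=7: 3287
  i=8: 3728   i=9: 2949     …   i=46: 3964
  i=47: 2460
Match at i=47, j=71: a = 47·80 + 71 = 3831.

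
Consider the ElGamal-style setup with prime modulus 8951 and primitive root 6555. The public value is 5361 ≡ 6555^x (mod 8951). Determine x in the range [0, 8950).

6111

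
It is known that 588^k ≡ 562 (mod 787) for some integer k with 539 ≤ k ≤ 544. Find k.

Compute 588^539 mod 787 = 562, then multiply by 588 repeatedly:
  588^539=562
Found 562 at exponent 539.

539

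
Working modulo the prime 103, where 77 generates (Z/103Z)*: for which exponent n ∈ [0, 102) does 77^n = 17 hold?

Baby-step giant-step with m = ceil(sqrt(102)) = 11.
Baby table (77^j mod 103 for j=0..10):
  0:1  1:77  2:58  3:37  4:68  5:86  6:30  7:44
  8:92  9:80  10:83
Giant step factor: 77^(-11) ≡ 62 (mod 103).
Scan 17·62^i mod 103 for i = 0, 1, …:
  i=0: 17   i=1: 24   i=2: 46   i=3: 71
  i=4: 76   i=5: 77
Match at i=5, j=1: n = 5·11 + 1 = 56.

56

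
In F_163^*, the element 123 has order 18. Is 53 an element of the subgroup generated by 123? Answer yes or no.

yes

53 ∈ ⟨123⟩ iff 53^18 ≡ 1 (mod 163), since |⟨123⟩| = 18.
53^18 mod 163 = 1.
Since 1 = 1, 53 lies in the subgroup.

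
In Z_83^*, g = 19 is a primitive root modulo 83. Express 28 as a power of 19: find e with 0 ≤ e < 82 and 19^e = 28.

70

Baby-step giant-step with m = ceil(sqrt(82)) = 10.
Baby table (19^j mod 83 for j=0..9):
  0:1  1:19  2:29  3:53  4:11  5:43  6:70  7:2
  8:38  9:58
Giant step factor: 19^(-10) ≡ 65 (mod 83).
Scan 28·65^i mod 83 for i = 0, 1, …:
  i=0: 28   i=1: 77   i=2: 25   i=3: 48
  i=4: 49   i=5: 31   i=6: 23   i=7: 1
Match at i=7, j=0: e = 7·10 + 0 = 70.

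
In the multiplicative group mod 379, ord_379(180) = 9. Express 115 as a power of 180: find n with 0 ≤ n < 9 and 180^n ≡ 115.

Successive powers of 180 modulo 379:
  180^0=1  180^1=180  180^2=185  180^3=327  180^4=115
So 180^4 ≡ 115 (mod 379), giving n = 4.

4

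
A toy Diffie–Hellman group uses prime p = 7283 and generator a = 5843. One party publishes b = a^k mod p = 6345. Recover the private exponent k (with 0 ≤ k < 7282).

2387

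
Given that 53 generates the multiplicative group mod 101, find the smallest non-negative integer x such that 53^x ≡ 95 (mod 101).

40

Baby-step giant-step with m = ceil(sqrt(100)) = 10.
Baby table (53^j mod 101 for j=0..9):
  0:1  1:53  2:82  3:3  4:58  5:44  6:9  7:73
  8:31  9:27
Giant step factor: 53^(-10) ≡ 6 (mod 101).
Scan 95·6^i mod 101 for i = 0, 1, …:
  i=0: 95   i=1: 65   i=2: 87   i=3: 17
  i=4: 1
Match at i=4, j=0: x = 4·10 + 0 = 40.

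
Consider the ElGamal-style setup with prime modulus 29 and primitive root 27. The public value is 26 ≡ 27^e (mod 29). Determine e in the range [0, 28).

5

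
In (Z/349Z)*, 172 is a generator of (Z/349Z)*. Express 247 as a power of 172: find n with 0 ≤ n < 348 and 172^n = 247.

141

Baby-step giant-step with m = ceil(sqrt(348)) = 19.
Baby table (172^j mod 349 for j=0..18):
  0:1  1:172  2:268  3:28  4:279  5:175  6:86  7:134
  8:14  9:314  10:262  11:43  12:67  13:7  14:157  15:131
  16:196  17:208  18:178
Giant step factor: 172^(-19) ≡ 309 (mod 349).
Scan 247·309^i mod 349 for i = 0, 1, …:
  i=0: 247   i=1: 241   i=2: 132   i=3: 304
  i=4: 55   i=5: 243   i=6: 52   i=7: 14
Match at i=7, j=8: n = 7·19 + 8 = 141.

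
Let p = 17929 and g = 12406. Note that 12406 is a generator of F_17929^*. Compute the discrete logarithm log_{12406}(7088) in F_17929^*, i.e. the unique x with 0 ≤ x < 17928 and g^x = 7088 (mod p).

7756

Baby-step giant-step with m = ceil(sqrt(17928)) = 134.
Baby table (12406^j mod 17929 for j=0..133):
  0:1  1:12406  2:6300  3:5289  4:13123  5:8618  6:4281  7:4388
  8:5084  9:15811  10:8006  11:13705  12:3523  13:13365  14:16727  15:4916
  16:11367  17:7417  18:3674  19:4126  20:17790  21:14679  22:2821  23:17847
  24:4661  25:3341  26:14527  27:17583  28:10484  29:7538  30:16693  31:13408
  32:12315  33:6881  34:5717  35:15907  36:15668  37:8919  38:9255  39:214
  40:1392  41:3525  42:2319  43:11398  44:15494  45:1755  46:6724  47:12236
  48:12902  49:10029  50:10443  51:904  52:9399  53:11707  54:12142  55:12123
  56:9486  57:15289  58:4443  59:6112  60:3731  61:12037  62:381  63:11359
  64:15743  65:7061  66:15601  67:2451  68:17451  69:4431  70:672  71:17776
  72:2356  73:4266  74:15517  75:229  76:8192  77:8380  78:9938  79:11024
  80:1332  81:12183  82:828  83:16780  84:16990  85:4616  86:870  87:17891
  88:12655  89:11606  90:14166  91:3338  92:13167  93:16612  94:12546  95:4027
  96:8768  97:565  98:17080  99:9558  100:12071  101:9818  102:10411  103:16279
  104:5018  105:3820  106:4573  107:5282  108:15926  109:376  110:3116  111:2172
  112:16474  113:3773  114:13148  115:13975  116:420  117:11110  118:10437  119:16113
  120:7457  121:15831  122:5120  123:14202  124:1729  125:6890  126:9797  127:891
  128:9482  129:1523  130:15101  131:2885  132:5026  133:13423
Giant step factor: 12406^(-134) ≡ 7997 (mod 17929).
Scan 7088·7997^i mod 17929 for i = 0, 1, …:
  i=0: 7088   i=1: 9167   i=2: 14747   i=3: 12726
  i=4: 4818   i=5: 125   i=6: 13530   i=7: 15824
  i=8: 1646   i=9: 3176     …   i=56: 7272
  i=57: 10437
Match at i=57, j=118: x = 57·134 + 118 = 7756.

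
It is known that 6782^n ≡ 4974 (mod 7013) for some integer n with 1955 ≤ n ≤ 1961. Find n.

1959

Compute 6782^1955 mod 7013 = 3875, then multiply by 6782 repeatedly:
  6782^1955=3875  6782^1956=2539  6782^1957=2583  6782^1958=6445  6782^1959=4974
Found 4974 at exponent 1959.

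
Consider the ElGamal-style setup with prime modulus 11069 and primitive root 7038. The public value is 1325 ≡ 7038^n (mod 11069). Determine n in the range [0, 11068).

Baby-step giant-step with m = ceil(sqrt(11068)) = 106.
Baby table (7038^j mod 11069 for j=0..105):
  0:1  1:7038  2:10738  3:5981  4:9940  5:1640  6:8422  7:10610
  8:1706  9:8032  10:10902  11:9037  12:11001  13:8452  14:370  15:2845
  16:10358  17:10239  18:2892  19:9074  20:5751  21:7274  22:287  23:5348
  24:4624  25:852  26:8047  27:5782  28:4072  29:1095  30:2586  31:2832
  32:7416  33:3473  34:2622  35:1613  36:6569  37:8478  38:6254  39:5308
  40:10898  41:3023  42:1256  43:6666  44:4886  45:7354  46:9877  47:1006
  48:7137  49:10153  50:6419  51:4333  52:559  53:4747  54:3144  55:541
  56:10891  57:9102  58:3573  59:9075  60:1720  61:6943  62:6268  63:4219
  64:6264  65:9274  66:7588  67:7488  68:1035  69:928  70:554  71:2764
  72:4799  73:3843  74:5467  75:902  76:5739  77:301  78:4259  79:11059
  80:7103  81:3310  82:6604  83:221  84:5738  85:4332  86:4590  87:5078
  88:8232  89:1670  90:9251  91:680  92:4032  93:7369  94:4757  95:7110
  96:8300  97:4287  98:8881  99:8904  100:4743  101:8199  102:1865  103:9105
  104:2549  105:8082
Giant step factor: 7038^(-106) ≡ 9857 (mod 11069).
Scan 1325·9857^i mod 11069 for i = 0, 1, …:
  i=0: 1325   i=1: 10174   i=2: 11047   i=3: 4526
  i=4: 4712   i=5: 660   i=6: 8117   i=7: 2537
  i=8: 2338   i=9: 8     …   i=95: 7775
  i=96: 7488
Match at i=96, j=67: n = 96·106 + 67 = 10243.

10243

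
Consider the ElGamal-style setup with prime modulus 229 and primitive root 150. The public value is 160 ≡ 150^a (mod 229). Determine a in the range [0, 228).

67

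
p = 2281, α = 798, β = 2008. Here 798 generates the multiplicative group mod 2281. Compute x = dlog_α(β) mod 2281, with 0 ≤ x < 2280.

804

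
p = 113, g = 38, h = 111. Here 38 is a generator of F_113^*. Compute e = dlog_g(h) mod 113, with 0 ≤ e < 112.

44

Baby-step giant-step with m = ceil(sqrt(112)) = 11.
Baby table (38^j mod 113 for j=0..10):
  0:1  1:38  2:88  3:67  4:60  5:20  6:82  7:65
  8:97  9:70  10:61
Giant step factor: 38^(-11) ≡ 76 (mod 113).
Scan 111·76^i mod 113 for i = 0, 1, …:
  i=0: 111   i=1: 74   i=2: 87   i=3: 58
  i=4: 1
Match at i=4, j=0: e = 4·11 + 0 = 44.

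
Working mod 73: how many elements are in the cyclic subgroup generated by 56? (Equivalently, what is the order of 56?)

24

The order of 56 must divide p − 1 = 72 = 2^3 · 3^2.
Divisors: 1, 2, 3, 4, 6, 8, 9, 12, 18, 24, 36, 72.
Check each in increasing order: 56^1 ≡ 56;  56^2 ≡ 70;  56^3 ≡ 51;  56^4 ≡ 9;  56^6 ≡ 46;  56^8 ≡ 8;  56^9 ≡ 10;  56^12 ≡ 72;  56^18 ≡ 27;  56^24 ≡ 1.
Smallest exponent giving 1 is 24.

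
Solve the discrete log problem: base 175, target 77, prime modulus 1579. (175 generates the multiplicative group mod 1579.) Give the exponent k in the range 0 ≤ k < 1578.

831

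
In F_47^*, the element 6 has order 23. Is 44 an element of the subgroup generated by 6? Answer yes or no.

44 ∈ ⟨6⟩ iff 44^23 ≡ 1 (mod 47), since |⟨6⟩| = 23.
44^23 mod 47 = 46.
Since 46 ≠ 1, 44 does not lie in the subgroup.

no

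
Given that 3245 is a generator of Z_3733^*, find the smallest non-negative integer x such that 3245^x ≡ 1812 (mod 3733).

Baby-step giant-step with m = ceil(sqrt(3732)) = 62.
Baby table (3245^j mod 3733 for j=0..61):
  0:1  1:3245  2:2965  3:1484  4:10  5:2586  6:3519  7:3641
  8:100  9:3462  10:1593  11:2813  12:1000  13:1023  14:998  15:1999
  16:2534  17:2764  18:2514  19:1325  20:2942  21:1509  22:2742  23:2051
  24:3289  25:158  26:1289  27:1845  28:3026  29:1580  30:1691  31:3518
  32:396  33:868  34:1978  35:1583  36:227  37:1214  38:1115  39:898
  40:2270  41:941  42:3684  43:1514  44:302  45:1944  46:3243  47:208
  48:3020  49:775  50:2566  51:2080  52:336  53:284  54:3262  55:2135
  56:3360  57:2840  58:2756  59:2685  60:3  61:2269
Giant step factor: 3245^(-62) ≡ 721 (mod 3733).
Scan 1812·721^i mod 3733 for i = 0, 1, …:
  i=0: 1812   i=1: 3635   i=2: 269   i=3: 3566
  i=4: 2782   i=5: 1201   i=6: 3598   i=7: 3456
  i=8: 1865   i=9: 785     …   i=19: 474
  i=20: 2051
Match at i=20, j=23: x = 20·62 + 23 = 1263.

1263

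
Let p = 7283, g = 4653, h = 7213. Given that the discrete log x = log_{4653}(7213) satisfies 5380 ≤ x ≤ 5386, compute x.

5381

Compute 4653^5380 mod 7283 = 2520, then multiply by 4653 repeatedly:
  4653^5380=2520  4653^5381=7213
Found 7213 at exponent 5381.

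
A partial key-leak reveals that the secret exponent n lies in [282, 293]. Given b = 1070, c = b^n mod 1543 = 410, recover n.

Compute 1070^282 mod 1543 = 441, then multiply by 1070 repeatedly:
  1070^282=441  1070^283=1255  1070^284=440  1070^285=185  1070^286=446
  1070^287=433  1070^288=410
Found 410 at exponent 288.

288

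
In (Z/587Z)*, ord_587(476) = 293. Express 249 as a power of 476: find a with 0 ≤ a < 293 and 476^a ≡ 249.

183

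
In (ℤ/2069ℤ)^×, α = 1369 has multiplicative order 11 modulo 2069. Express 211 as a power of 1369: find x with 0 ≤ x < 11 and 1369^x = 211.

9

Successive powers of 1369 modulo 2069:
  1369^0=1  1369^1=1369  1369^2=1716  1369^3=889  1369^4=469  1369^5=671
  1369^6=2032  1369^7=1072  1369^8=647  1369^9=211
So 1369^9 ≡ 211 (mod 2069), giving x = 9.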